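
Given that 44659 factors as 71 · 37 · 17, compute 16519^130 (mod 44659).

Mod 71: 16519 ≡ 47; by Fermat, exponent reduces to 130 mod 70 = 60; 47^60 ≡ 48 (mod 71).
Mod 37: 16519 ≡ 17; by Fermat, exponent reduces to 130 mod 36 = 22; 17^22 ≡ 25 (mod 37).
Mod 17: 16519 ≡ 12; by Fermat, exponent reduces to 130 mod 16 = 2; 12^2 ≡ 8 (mod 17).
Combine by CRT: x ≡ 48 (mod 71), x ≡ 25 (mod 37), x ≡ 8 (mod 17) ⇒ x ≡ 11976 (mod 44659).

11976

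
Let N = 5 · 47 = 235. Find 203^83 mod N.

Mod 5: 203 ≡ 3; by Fermat, exponent reduces to 83 mod 4 = 3; 3^3 ≡ 2 (mod 5).
Mod 47: 203 ≡ 15; by Fermat, exponent reduces to 83 mod 46 = 37; 15^37 ≡ 45 (mod 47).
Combine by CRT: x ≡ 2 (mod 5), x ≡ 45 (mod 47) ⇒ x ≡ 92 (mod 235).

92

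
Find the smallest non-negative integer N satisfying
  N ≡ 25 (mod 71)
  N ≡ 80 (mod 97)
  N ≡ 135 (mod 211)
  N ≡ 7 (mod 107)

39037245

The moduli are pairwise coprime; M = 71·97·211·107 = 155487799.
M/71 = 2189969; 2189969 ≡ 45 (mod 71); 45·30 ≡ 1, so inverse 30.
M/97 = 1602967; 1602967 ≡ 42 (mod 97); 42·67 ≡ 1, so inverse 67.
M/211 = 736909; 736909 ≡ 97 (mod 211); 97·124 ≡ 1, so inverse 124.
M/107 = 1453157; 1453157 ≡ 97 (mod 107); 97·32 ≡ 1, so inverse 32.
N ≡ 25·2189969·30 + 80·1602967·67 + 135·736909·124 + 7·1453157·32 = 22895743698.
22895743698 mod 155487799 = 39037245.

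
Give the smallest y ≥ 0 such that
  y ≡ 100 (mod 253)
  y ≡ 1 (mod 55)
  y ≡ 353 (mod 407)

gcd(253, 55) = 11 and 11 | (1 − 100), so the pair is consistent; merging gives y ≡ 606 (mod 1265), where 1265 = lcm(253, 55).
gcd(1265, 407) = 11 and 11 | (353 − 606), so the pair is consistent; merging gives y ≡ 28436 (mod 46805), where 46805 = lcm(1265, 407).
The solution is unique modulo lcm(253, 55, 407) = 46805.

28436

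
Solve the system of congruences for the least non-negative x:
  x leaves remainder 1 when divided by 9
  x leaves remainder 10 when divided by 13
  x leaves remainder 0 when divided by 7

The moduli are pairwise coprime; N = 9·13·7 = 819.
N/9 = 91; 91 ≡ 1 (mod 9), inverse 1.
N/13 = 63; 63 ≡ 11 (mod 13); 11·6 ≡ 1, so inverse 6.
N/7 = 117; 117 ≡ 5 (mod 7); 5·3 ≡ 1, so inverse 3.
x ≡ 1·91·1 + 10·63·6 + 0·117·3 = 3871.
3871 mod 819 = 595.

595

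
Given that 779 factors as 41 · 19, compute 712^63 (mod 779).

Mod 41: 712 ≡ 15; by Fermat, exponent reduces to 63 mod 40 = 23; 15^23 ≡ 28 (mod 41).
Mod 19: 712 ≡ 9; by Fermat, exponent reduces to 63 mod 18 = 9; 9^9 ≡ 1 (mod 19).
Combine by CRT: x ≡ 28 (mod 41), x ≡ 1 (mod 19) ⇒ x ≡ 438 (mod 779).

438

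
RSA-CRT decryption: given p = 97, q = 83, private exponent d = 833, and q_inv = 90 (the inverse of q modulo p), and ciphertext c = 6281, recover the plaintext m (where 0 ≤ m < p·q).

d_p = d mod (p−1) = 833 mod 96 = 65; d_q = d mod (q−1) = 13.
m₁ = c^(d_p) mod p: c ≡ 73 (mod 97), and 73^65 mod 97 = 88.
m₂ = c^(d_q) mod q: c ≡ 56 (mod 83), and 56^13 mod 83 = 46.
h = q_inv·(m₁ − m₂) mod p = 90·(88 − 46) mod 97 = 94.
m = m₂ + h·q = 46 + 94·83 = 7848.

7848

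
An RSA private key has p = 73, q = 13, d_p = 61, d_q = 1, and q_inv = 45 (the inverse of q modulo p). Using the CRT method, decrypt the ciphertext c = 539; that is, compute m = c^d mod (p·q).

214

m₁ = c^(d_p) mod p: c ≡ 28 (mod 73), and 28^61 mod 73 = 68.
m₂ = c^(d_q) mod q: c ≡ 6 (mod 13), and 6^1 mod 13 = 6.
h = q_inv·(m₁ − m₂) mod p = 45·(68 − 6) mod 73 = 16.
m = m₂ + h·q = 6 + 16·13 = 214.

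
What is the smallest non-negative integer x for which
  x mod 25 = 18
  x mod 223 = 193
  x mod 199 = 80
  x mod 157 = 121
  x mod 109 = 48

From x ≡ 18 (mod 25) write x = 18 + 25t. Substituting into x ≡ 193 (mod 223) gives 25t ≡ 175 (mod 223), and since 25⁻¹ ≡ 116 (mod 223), t ≡ 7. Hence x ≡ 18 + 25·7 = 193 (mod 5575).
From x ≡ 193 (mod 5575) write x = 193 + 5575t. Substituting into x ≡ 80 (mod 199) gives 5575t ≡ 86 (mod 199), and since 3⁻¹ ≡ 133 (mod 199), t ≡ 95. Hence x ≡ 193 + 5575·95 = 529818 (mod 1109425).
From x ≡ 529818 (mod 1109425) write x = 529818 + 1109425t. Substituting into x ≡ 121 (mod 157) gives 1109425t ≡ 21 (mod 157), and since 63⁻¹ ≡ 5 (mod 157), t ≡ 105. Hence x ≡ 529818 + 1109425·105 = 117019443 (mod 174179725).
From x ≡ 117019443 (mod 174179725) write x = 117019443 + 174179725t. Substituting into x ≡ 48 (mod 109) gives 174179725t ≡ 62 (mod 109), and since 14⁻¹ ≡ 39 (mod 109), t ≡ 20. Hence x ≡ 117019443 + 174179725·20 = 3600613943 (mod 18985590025).

3600613943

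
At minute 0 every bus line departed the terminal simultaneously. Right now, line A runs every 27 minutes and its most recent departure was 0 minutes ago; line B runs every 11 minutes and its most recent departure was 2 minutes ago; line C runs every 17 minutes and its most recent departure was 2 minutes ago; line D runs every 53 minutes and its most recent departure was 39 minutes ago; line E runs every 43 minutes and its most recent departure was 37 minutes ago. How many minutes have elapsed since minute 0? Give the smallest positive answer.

10764657

The moduli are pairwise coprime; N = 27·11·17·53·43 = 11506671.
N/27 = 426173; 426173 ≡ 5 (mod 27); 5·11 ≡ 1, so inverse 11.
N/11 = 1046061; 1046061 ≡ 5 (mod 11); 5·9 ≡ 1, so inverse 9.
N/17 = 676863; 676863 ≡ 8 (mod 17); 8·15 ≡ 1, so inverse 15.
N/53 = 217107; 217107 ≡ 19 (mod 53); 19·14 ≡ 1, so inverse 14.
N/43 = 267597; 267597 ≡ 8 (mod 43); 8·27 ≡ 1, so inverse 27.
t ≡ 0·426173·11 + 2·1046061·9 + 2·676863·15 + 39·217107·14 + 37·267597·27 = 425004813.
425004813 mod 11506671 = 10764657.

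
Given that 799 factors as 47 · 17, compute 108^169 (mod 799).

759

Mod 47: 108 ≡ 14; by Fermat, exponent reduces to 169 mod 46 = 31; 14^31 ≡ 7 (mod 47).
Mod 17: 108 ≡ 6; by Fermat, exponent reduces to 169 mod 16 = 9; 6^9 ≡ 11 (mod 17).
Combine by CRT: x ≡ 7 (mod 47), x ≡ 11 (mod 17) ⇒ x ≡ 759 (mod 799).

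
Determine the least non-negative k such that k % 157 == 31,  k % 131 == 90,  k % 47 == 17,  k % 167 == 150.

117267884

From k ≡ 31 (mod 157) write k = 31 + 157t. Substituting into k ≡ 90 (mod 131) gives 157t ≡ 59 (mod 131), and since 26⁻¹ ≡ 126 (mod 131), t ≡ 98. Hence k ≡ 31 + 157·98 = 15417 (mod 20567).
From k ≡ 15417 (mod 20567) write k = 15417 + 20567t. Substituting into k ≡ 17 (mod 47) gives 20567t ≡ 16 (mod 47), and since 28⁻¹ ≡ 42 (mod 47), t ≡ 14. Hence k ≡ 15417 + 20567·14 = 303355 (mod 966649).
From k ≡ 303355 (mod 966649) write k = 303355 + 966649t. Substituting into k ≡ 150 (mod 167) gives 966649t ≡ 67 (mod 167), and since 53⁻¹ ≡ 104 (mod 167), t ≡ 121. Hence k ≡ 303355 + 966649·121 = 117267884 (mod 161430383).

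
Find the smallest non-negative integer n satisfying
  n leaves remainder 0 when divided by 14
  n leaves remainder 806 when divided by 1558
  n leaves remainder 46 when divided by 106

Combine the congruences pairwise.
gcd(14, 1558) = 2 and 2 | (806 − 0), so the pair is consistent; merging gives n ≡ 8596 (mod 10906), where 10906 = lcm(14, 1558).
gcd(10906, 106) = 2 and 2 | (46 − 8596), so the pair is consistent; merging gives n ≡ 553896 (mod 578018), where 578018 = lcm(10906, 106).
The solution is unique modulo lcm(14, 1558, 106) = 578018.

553896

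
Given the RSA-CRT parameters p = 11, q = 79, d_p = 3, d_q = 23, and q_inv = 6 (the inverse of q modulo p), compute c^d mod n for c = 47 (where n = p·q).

533

m₁ = c^(d_p) mod p: c ≡ 3 (mod 11), and 3^3 mod 11 = 5.
m₂ = c^(d_q) mod q: c ≡ 47 (mod 79), and 47^23 mod 79 = 59.
h = q_inv·(m₁ − m₂) mod p = 6·(5 − 59) mod 11 = 6.
m = m₂ + h·q = 59 + 6·79 = 533.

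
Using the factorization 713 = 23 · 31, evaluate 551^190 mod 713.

645

Mod 23: 551 ≡ 22; by Fermat, exponent reduces to 190 mod 22 = 14; 22^14 ≡ 1 (mod 23).
Mod 31: 551 ≡ 24; by Fermat, exponent reduces to 190 mod 30 = 10; 24^10 ≡ 25 (mod 31).
Combine by CRT: x ≡ 1 (mod 23), x ≡ 25 (mod 31) ⇒ x ≡ 645 (mod 713).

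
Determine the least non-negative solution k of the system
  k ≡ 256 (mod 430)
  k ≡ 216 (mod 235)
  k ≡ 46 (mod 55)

61316

gcd(430, 235) = 5 and 5 | (216 − 256), so the pair is consistent; merging gives k ≡ 686 (mod 20210), where 20210 = lcm(430, 235).
gcd(20210, 55) = 5 and 5 | (46 − 686), so the pair is consistent; merging gives k ≡ 61316 (mod 222310), where 222310 = lcm(20210, 55).
The solution is unique modulo lcm(430, 235, 55) = 222310.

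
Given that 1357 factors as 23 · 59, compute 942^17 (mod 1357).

321

Mod 23: 942 ≡ 22; 22^17 ≡ 22 (mod 23).
Mod 59: 942 ≡ 57; 57^17 ≡ 26 (mod 59).
Combine by CRT: x ≡ 22 (mod 23), x ≡ 26 (mod 59) ⇒ x ≡ 321 (mod 1357).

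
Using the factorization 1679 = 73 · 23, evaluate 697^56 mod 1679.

16

Mod 73: 697 ≡ 40; 40^56 ≡ 16 (mod 73).
Mod 23: 697 ≡ 7; by Fermat, exponent reduces to 56 mod 22 = 12; 7^12 ≡ 16 (mod 23).
Combine by CRT: x ≡ 16 (mod 73), x ≡ 16 (mod 23) ⇒ x ≡ 16 (mod 1679).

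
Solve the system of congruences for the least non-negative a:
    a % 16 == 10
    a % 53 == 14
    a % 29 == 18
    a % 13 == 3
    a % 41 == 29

4234714

From a ≡ 10 (mod 16) write a = 10 + 16t. Substituting into a ≡ 14 (mod 53) gives 16t ≡ 4 (mod 53), and since 16⁻¹ ≡ 10 (mod 53), t ≡ 40. Hence a ≡ 10 + 16·40 = 650 (mod 848).
From a ≡ 650 (mod 848) write a = 650 + 848t. Substituting into a ≡ 18 (mod 29) gives 848t ≡ 6 (mod 29), and since 7⁻¹ ≡ 25 (mod 29), t ≡ 5. Hence a ≡ 650 + 848·5 = 4890 (mod 24592).
From a ≡ 4890 (mod 24592) write a = 4890 + 24592t. Substituting into a ≡ 3 (mod 13) gives 24592t ≡ 1 (mod 13), and since 9⁻¹ ≡ 3 (mod 13), t ≡ 3. Hence a ≡ 4890 + 24592·3 = 78666 (mod 319696).
From a ≡ 78666 (mod 319696) write a = 78666 + 319696t. Substituting into a ≡ 29 (mod 41) gives 319696t ≡ 1 (mod 41), and since 19⁻¹ ≡ 13 (mod 41), t ≡ 13. Hence a ≡ 78666 + 319696·13 = 4234714 (mod 13107536).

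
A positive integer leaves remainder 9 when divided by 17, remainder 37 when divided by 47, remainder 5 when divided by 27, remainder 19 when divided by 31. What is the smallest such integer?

From k ≡ 9 (mod 17) write k = 9 + 17t. Substituting into k ≡ 37 (mod 47) gives 17t ≡ 28 (mod 47), and since 17⁻¹ ≡ 36 (mod 47), t ≡ 21. Hence k ≡ 9 + 17·21 = 366 (mod 799).
From k ≡ 366 (mod 799) write k = 366 + 799t. Substituting into k ≡ 5 (mod 27) gives 799t ≡ 17 (mod 27), and since 16⁻¹ ≡ 22 (mod 27), t ≡ 23. Hence k ≡ 366 + 799·23 = 18743 (mod 21573).
From k ≡ 18743 (mod 21573) write k = 18743 + 21573t. Substituting into k ≡ 19 (mod 31) gives 21573t ≡ 0 (mod 31), and since 28⁻¹ ≡ 10 (mod 31), t ≡ 0. Hence k ≡ 18743 + 21573·0 = 18743 (mod 668763).

18743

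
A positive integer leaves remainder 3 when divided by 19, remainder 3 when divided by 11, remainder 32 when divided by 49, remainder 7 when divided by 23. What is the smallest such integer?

From x ≡ 3 (mod 19) write x = 3 + 19t. Substituting into x ≡ 3 (mod 11) gives 19t ≡ 0 (mod 11), and since 8⁻¹ ≡ 7 (mod 11), t ≡ 0. Hence x ≡ 3 + 19·0 = 3 (mod 209).
From x ≡ 3 (mod 209) write x = 3 + 209t. Substituting into x ≡ 32 (mod 49) gives 209t ≡ 29 (mod 49), and since 13⁻¹ ≡ 34 (mod 49), t ≡ 6. Hence x ≡ 3 + 209·6 = 1257 (mod 10241).
From x ≡ 1257 (mod 10241) write x = 1257 + 10241t. Substituting into x ≡ 7 (mod 23) gives 10241t ≡ 15 (mod 23), and since 6⁻¹ ≡ 4 (mod 23), t ≡ 14. Hence x ≡ 1257 + 10241·14 = 144631 (mod 235543).

144631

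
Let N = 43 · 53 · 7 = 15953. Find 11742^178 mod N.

Mod 43: 11742 ≡ 3; by Fermat, exponent reduces to 178 mod 42 = 10; 3^10 ≡ 10 (mod 43).
Mod 53: 11742 ≡ 29; by Fermat, exponent reduces to 178 mod 52 = 22; 29^22 ≡ 13 (mod 53).
Mod 7: 11742 ≡ 3; by Fermat, exponent reduces to 178 mod 6 = 4; 3^4 ≡ 4 (mod 7).
Combine by CRT: x ≡ 10 (mod 43), x ≡ 13 (mod 53), x ≡ 4 (mod 7) ⇒ x ≡ 13899 (mod 15953).

13899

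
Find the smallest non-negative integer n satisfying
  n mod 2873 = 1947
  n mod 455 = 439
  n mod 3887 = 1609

gcd(2873, 455) = 13 and 13 | (439 − 1947), so the pair is consistent; merging gives n ≡ 99629 (mod 100555), where 100555 = lcm(2873, 455).
gcd(100555, 3887) = 169 and 169 | (1609 − 99629), so the pair is consistent; merging gives n ≡ 1809064 (mod 2312765), where 2312765 = lcm(100555, 3887).
The solution is unique modulo lcm(2873, 455, 3887) = 2312765.

1809064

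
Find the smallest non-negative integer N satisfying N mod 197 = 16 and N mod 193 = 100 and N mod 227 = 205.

From N ≡ 16 (mod 197) write N = 16 + 197t. Substituting into N ≡ 100 (mod 193) gives 197t ≡ 84 (mod 193), and since 4⁻¹ ≡ 145 (mod 193), t ≡ 21. Hence N ≡ 16 + 197·21 = 4153 (mod 38021).
From N ≡ 4153 (mod 38021) write N = 4153 + 38021t. Substituting into N ≡ 205 (mod 227) gives 38021t ≡ 138 (mod 227), and since 112⁻¹ ≡ 75 (mod 227), t ≡ 135. Hence N ≡ 4153 + 38021·135 = 5136988 (mod 8630767).

5136988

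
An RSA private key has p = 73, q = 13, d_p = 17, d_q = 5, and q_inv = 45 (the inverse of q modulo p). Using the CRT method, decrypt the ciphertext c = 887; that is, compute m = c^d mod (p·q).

555

m₁ = c^(d_p) mod p: c ≡ 11 (mod 73), and 11^17 mod 73 = 44.
m₂ = c^(d_q) mod q: c ≡ 3 (mod 13), and 3^5 mod 13 = 9.
h = q_inv·(m₁ − m₂) mod p = 45·(44 − 9) mod 73 = 42.
m = m₂ + h·q = 9 + 42·13 = 555.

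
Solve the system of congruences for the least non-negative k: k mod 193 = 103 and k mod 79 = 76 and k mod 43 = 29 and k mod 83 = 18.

The moduli are pairwise coprime; N = 193·79·43·83 = 54416543.
N/193 = 281951; 281951 ≡ 171 (mod 193); 171·114 ≡ 1, so inverse 114.
N/79 = 688817; 688817 ≡ 16 (mod 79); 16·5 ≡ 1, so inverse 5.
N/43 = 1265501; 1265501 ≡ 11 (mod 43); 11·4 ≡ 1, so inverse 4.
N/83 = 655621; 655621 ≡ 4 (mod 83); 4·21 ≡ 1, so inverse 21.
k ≡ 103·281951·114 + 76·688817·5 + 29·1265501·4 + 18·655621·21 = 3967041956.
3967041956 mod 54416543 = 49050860.

49050860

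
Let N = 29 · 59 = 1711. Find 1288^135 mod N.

1206

Mod 29: 1288 ≡ 12; by Fermat, exponent reduces to 135 mod 28 = 23; 12^23 ≡ 17 (mod 29).
Mod 59: 1288 ≡ 49; by Fermat, exponent reduces to 135 mod 58 = 19; 49^19 ≡ 26 (mod 59).
Combine by CRT: x ≡ 17 (mod 29), x ≡ 26 (mod 59) ⇒ x ≡ 1206 (mod 1711).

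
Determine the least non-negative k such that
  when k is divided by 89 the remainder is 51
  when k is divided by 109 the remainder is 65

2899

Combine the congruences pairwise.
From k ≡ 51 (mod 89) write k = 51 + 89t. Substituting into k ≡ 65 (mod 109) gives 89t ≡ 14 (mod 109), and since 89⁻¹ ≡ 49 (mod 109), t ≡ 32. Hence k ≡ 51 + 89·32 = 2899 (mod 9701).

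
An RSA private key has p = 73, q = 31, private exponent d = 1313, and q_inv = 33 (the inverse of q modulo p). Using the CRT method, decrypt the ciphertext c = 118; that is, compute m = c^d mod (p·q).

935

d_p = d mod (p−1) = 1313 mod 72 = 17; d_q = d mod (q−1) = 23.
m₁ = c^(d_p) mod p: c ≡ 45 (mod 73), and 45^17 mod 73 = 59.
m₂ = c^(d_q) mod q: c ≡ 25 (mod 31), and 25^23 mod 31 = 5.
h = q_inv·(m₁ − m₂) mod p = 33·(59 − 5) mod 73 = 30.
m = m₂ + h·q = 5 + 30·31 = 935.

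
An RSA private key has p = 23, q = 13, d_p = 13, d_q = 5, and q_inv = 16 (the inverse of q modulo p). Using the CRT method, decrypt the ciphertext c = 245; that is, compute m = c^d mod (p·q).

189

m₁ = c^(d_p) mod p: c ≡ 15 (mod 23), and 15^13 mod 23 = 5.
m₂ = c^(d_q) mod q: c ≡ 11 (mod 13), and 11^5 mod 13 = 7.
h = q_inv·(m₁ − m₂) mod p = 16·(5 − 7) mod 23 = 14.
m = m₂ + h·q = 7 + 14·13 = 189.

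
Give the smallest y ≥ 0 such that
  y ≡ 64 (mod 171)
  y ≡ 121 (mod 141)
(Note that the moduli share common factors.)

2800

Combine the congruences pairwise.
gcd(171, 141) = 3 and 3 | (121 − 64), so the pair is consistent; merging gives y ≡ 2800 (mod 8037), where 8037 = lcm(171, 141).
The solution is unique modulo lcm(171, 141) = 8037.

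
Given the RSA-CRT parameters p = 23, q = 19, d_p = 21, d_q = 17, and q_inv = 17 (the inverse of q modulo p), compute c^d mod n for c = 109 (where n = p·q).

m₁ = c^(d_p) mod p: c ≡ 17 (mod 23), and 17^21 mod 23 = 19.
m₂ = c^(d_q) mod q: c ≡ 14 (mod 19), and 14^17 mod 19 = 15.
h = q_inv·(m₁ − m₂) mod p = 17·(19 − 15) mod 23 = 22.
m = m₂ + h·q = 15 + 22·19 = 433.

433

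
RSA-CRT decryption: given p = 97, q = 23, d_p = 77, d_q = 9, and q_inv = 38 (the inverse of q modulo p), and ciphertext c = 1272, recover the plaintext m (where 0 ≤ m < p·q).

2200

m₁ = c^(d_p) mod p: c ≡ 11 (mod 97), and 11^77 mod 97 = 66.
m₂ = c^(d_q) mod q: c ≡ 7 (mod 23), and 7^9 mod 23 = 15.
h = q_inv·(m₁ − m₂) mod p = 38·(66 − 15) mod 97 = 95.
m = m₂ + h·q = 15 + 95·23 = 2200.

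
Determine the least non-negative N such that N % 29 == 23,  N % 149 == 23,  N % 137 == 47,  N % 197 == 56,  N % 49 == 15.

The moduli are pairwise coprime; M = 29·149·137·197·49 = 5714353981.
M/29 = 197046689; 197046689 ≡ 12 (mod 29); 12·17 ≡ 1, so inverse 17.
M/149 = 38351369; 38351369 ≡ 110 (mod 149); 110·42 ≡ 1, so inverse 42.
M/137 = 41710613; 41710613 ≡ 4 (mod 137); 4·103 ≡ 1, so inverse 103.
M/197 = 29006873; 29006873 ≡ 2 (mod 197); 2·99 ≡ 1, so inverse 99.
M/49 = 116619469; 116619469 ≡ 8 (mod 49); 8·43 ≡ 1, so inverse 43.
N ≡ 23·197046689·17 + 23·38351369·42 + 47·41710613·103 + 56·29006873·99 + 15·116619469·43 = 552047416803.
552047416803 mod 5714353981 = 3469434627.

3469434627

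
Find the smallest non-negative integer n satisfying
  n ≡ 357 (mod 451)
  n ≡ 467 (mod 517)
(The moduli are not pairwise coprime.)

6671

gcd(451, 517) = 11 and 11 | (467 − 357), so the pair is consistent; merging gives n ≡ 6671 (mod 21197), where 21197 = lcm(451, 517).
The solution is unique modulo lcm(451, 517) = 21197.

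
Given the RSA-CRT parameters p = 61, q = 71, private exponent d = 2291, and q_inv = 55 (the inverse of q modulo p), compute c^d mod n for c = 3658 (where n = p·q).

1795

d_p = d mod (p−1) = 2291 mod 60 = 11; d_q = d mod (q−1) = 51.
m₁ = c^(d_p) mod p: c ≡ 59 (mod 61), and 59^11 mod 61 = 26.
m₂ = c^(d_q) mod q: c ≡ 37 (mod 71), and 37^51 mod 71 = 20.
h = q_inv·(m₁ − m₂) mod p = 55·(26 − 20) mod 61 = 25.
m = m₂ + h·q = 20 + 25·71 = 1795.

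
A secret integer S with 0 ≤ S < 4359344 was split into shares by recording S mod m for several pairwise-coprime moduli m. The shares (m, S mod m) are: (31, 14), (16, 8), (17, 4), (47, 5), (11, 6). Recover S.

The moduli are pairwise coprime; N = 31·16·17·47·11 = 4359344.
N/31 = 140624; 140624 ≡ 8 (mod 31); 8·4 ≡ 1, so inverse 4.
N/16 = 272459; 272459 ≡ 11 (mod 16); 11·3 ≡ 1, so inverse 3.
N/17 = 256432; 256432 ≡ 4 (mod 17); 4·13 ≡ 1, so inverse 13.
N/47 = 92752; 92752 ≡ 21 (mod 47); 21·9 ≡ 1, so inverse 9.
N/11 = 396304; 396304 ≡ 7 (mod 11); 7·8 ≡ 1, so inverse 8.
S ≡ 14·140624·4 + 8·272459·3 + 4·256432·13 + 5·92752·9 + 6·396304·8 = 50944856.
50944856 mod 4359344 = 2992072.

2992072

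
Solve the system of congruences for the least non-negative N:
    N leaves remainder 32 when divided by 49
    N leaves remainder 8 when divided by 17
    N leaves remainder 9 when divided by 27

The moduli are pairwise coprime; M = 49·17·27 = 22491.
M/49 = 459; 459 ≡ 18 (mod 49); 18·30 ≡ 1, so inverse 30.
M/17 = 1323; 1323 ≡ 14 (mod 17); 14·11 ≡ 1, so inverse 11.
M/27 = 833; 833 ≡ 23 (mod 27); 23·20 ≡ 1, so inverse 20.
N ≡ 32·459·30 + 8·1323·11 + 9·833·20 = 707004.
707004 mod 22491 = 9783.

9783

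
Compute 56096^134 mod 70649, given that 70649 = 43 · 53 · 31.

12141

Mod 43: 56096 ≡ 24; by Fermat, exponent reduces to 134 mod 42 = 8; 24^8 ≡ 15 (mod 43).
Mod 53: 56096 ≡ 22; by Fermat, exponent reduces to 134 mod 52 = 30; 22^30 ≡ 4 (mod 53).
Mod 31: 56096 ≡ 17; by Fermat, exponent reduces to 134 mod 30 = 14; 17^14 ≡ 20 (mod 31).
Combine by CRT: x ≡ 15 (mod 43), x ≡ 4 (mod 53), x ≡ 20 (mod 31) ⇒ x ≡ 12141 (mod 70649).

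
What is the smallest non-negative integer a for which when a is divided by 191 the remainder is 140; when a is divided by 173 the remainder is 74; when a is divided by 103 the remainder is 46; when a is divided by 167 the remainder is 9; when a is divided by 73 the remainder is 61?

Combine the congruences pairwise.
From a ≡ 140 (mod 191) write a = 140 + 191t. Substituting into a ≡ 74 (mod 173) gives 191t ≡ 107 (mod 173), and since 18⁻¹ ≡ 125 (mod 173), t ≡ 54. Hence a ≡ 140 + 191·54 = 10454 (mod 33043).
From a ≡ 10454 (mod 33043) write a = 10454 + 33043t. Substituting into a ≡ 46 (mod 103) gives 33043t ≡ 98 (mod 103), and since 83⁻¹ ≡ 36 (mod 103), t ≡ 26. Hence a ≡ 10454 + 33043·26 = 869572 (mod 3403429).
From a ≡ 869572 (mod 3403429) write a = 869572 + 3403429t. Substituting into a ≡ 9 (mod 167) gives 3403429t ≡ 6 (mod 167), and since 136⁻¹ ≡ 70 (mod 167), t ≡ 86. Hence a ≡ 869572 + 3403429·86 = 293564466 (mod 568372643).
From a ≡ 293564466 (mod 568372643) write a = 293564466 + 568372643t. Substituting into a ≡ 61 (mod 73) gives 568372643t ≡ 58 (mod 73), and since 45⁻¹ ≡ 13 (mod 73), t ≡ 24. Hence a ≡ 293564466 + 568372643·24 = 13934507898 (mod 41491202939).

13934507898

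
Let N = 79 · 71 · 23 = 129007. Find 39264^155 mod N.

39264

Mod 79: 39264 ≡ 1; by Fermat, exponent reduces to 155 mod 78 = 77; 1^77 ≡ 1 (mod 79).
Mod 71: 39264 ≡ 1; by Fermat, exponent reduces to 155 mod 70 = 15; 1^15 ≡ 1 (mod 71).
Mod 23: 39264 ≡ 3; by Fermat, exponent reduces to 155 mod 22 = 1; 3^1 ≡ 3 (mod 23).
Combine by CRT: x ≡ 1 (mod 79), x ≡ 1 (mod 71), x ≡ 3 (mod 23) ⇒ x ≡ 39264 (mod 129007).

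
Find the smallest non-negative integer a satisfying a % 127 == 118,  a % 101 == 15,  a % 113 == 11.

209287

From a ≡ 118 (mod 127) write a = 118 + 127t. Substituting into a ≡ 15 (mod 101) gives 127t ≡ 99 (mod 101), and since 26⁻¹ ≡ 35 (mod 101), t ≡ 31. Hence a ≡ 118 + 127·31 = 4055 (mod 12827).
From a ≡ 4055 (mod 12827) write a = 4055 + 12827t. Substituting into a ≡ 11 (mod 113) gives 12827t ≡ 24 (mod 113), and since 58⁻¹ ≡ 76 (mod 113), t ≡ 16. Hence a ≡ 4055 + 12827·16 = 209287 (mod 1449451).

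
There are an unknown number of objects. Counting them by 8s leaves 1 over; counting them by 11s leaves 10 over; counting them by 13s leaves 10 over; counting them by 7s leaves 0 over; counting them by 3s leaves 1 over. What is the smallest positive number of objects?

Combine the congruences pairwise.
From N ≡ 1 (mod 8) write N = 1 + 8t. Substituting into N ≡ 10 (mod 11) gives 8t ≡ 9 (mod 11), and since 8⁻¹ ≡ 7 (mod 11), t ≡ 8. Hence N ≡ 1 + 8·8 = 65 (mod 88).
From N ≡ 65 (mod 88) write N = 65 + 88t. Substituting into N ≡ 10 (mod 13) gives 88t ≡ 10 (mod 13), and since 10⁻¹ ≡ 4 (mod 13), t ≡ 1. Hence N ≡ 65 + 88·1 = 153 (mod 1144).
From N ≡ 153 (mod 1144) write N = 153 + 1144t. Substituting into N ≡ 0 (mod 7) gives 1144t ≡ 1 (mod 7), and since 3⁻¹ ≡ 5 (mod 7), t ≡ 5. Hence N ≡ 153 + 1144·5 = 5873 (mod 8008).
From N ≡ 5873 (mod 8008) write N = 5873 + 8008t. Substituting into N ≡ 1 (mod 3) gives 8008t ≡ 2 (mod 3), and since 1⁻¹ ≡ 1 (mod 3), t ≡ 2. Hence N ≡ 5873 + 8008·2 = 21889 (mod 24024).

21889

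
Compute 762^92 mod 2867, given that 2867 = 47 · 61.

2821

Mod 47: 762 ≡ 10; since 46 | 92, by Fermat 10^92 ≡ 1 (mod 47).
Mod 61: 762 ≡ 30; by Fermat, exponent reduces to 92 mod 60 = 32; 30^32 ≡ 15 (mod 61).
Combine by CRT: x ≡ 1 (mod 47), x ≡ 15 (mod 61) ⇒ x ≡ 2821 (mod 2867).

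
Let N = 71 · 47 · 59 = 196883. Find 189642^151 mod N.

58150

Mod 71: 189642 ≡ 1; by Fermat, exponent reduces to 151 mod 70 = 11; 1^11 ≡ 1 (mod 71).
Mod 47: 189642 ≡ 44; by Fermat, exponent reduces to 151 mod 46 = 13; 44^13 ≡ 11 (mod 47).
Mod 59: 189642 ≡ 16; by Fermat, exponent reduces to 151 mod 58 = 35; 16^35 ≡ 35 (mod 59).
Combine by CRT: x ≡ 1 (mod 71), x ≡ 11 (mod 47), x ≡ 35 (mod 59) ⇒ x ≡ 58150 (mod 196883).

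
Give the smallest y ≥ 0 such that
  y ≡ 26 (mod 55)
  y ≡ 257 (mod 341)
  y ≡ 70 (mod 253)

22081

gcd(55, 341) = 11 and 11 | (257 − 26), so the pair is consistent; merging gives y ≡ 1621 (mod 1705), where 1705 = lcm(55, 341).
gcd(1705, 253) = 11 and 11 | (70 − 1621), so the pair is consistent; merging gives y ≡ 22081 (mod 39215), where 39215 = lcm(1705, 253).
The solution is unique modulo lcm(55, 341, 253) = 39215.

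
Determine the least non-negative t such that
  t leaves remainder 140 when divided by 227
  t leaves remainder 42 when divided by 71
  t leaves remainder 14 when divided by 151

1416847

From t ≡ 140 (mod 227) write t = 140 + 227s. Substituting into t ≡ 42 (mod 71) gives 227s ≡ 44 (mod 71), and since 14⁻¹ ≡ 66 (mod 71), s ≡ 64. Hence t ≡ 140 + 227·64 = 14668 (mod 16117).
From t ≡ 14668 (mod 16117) write t = 14668 + 16117s. Substituting into t ≡ 14 (mod 151) gives 16117s ≡ 144 (mod 151), and since 111⁻¹ ≡ 117 (mod 151), s ≡ 87. Hence t ≡ 14668 + 16117·87 = 1416847 (mod 2433667).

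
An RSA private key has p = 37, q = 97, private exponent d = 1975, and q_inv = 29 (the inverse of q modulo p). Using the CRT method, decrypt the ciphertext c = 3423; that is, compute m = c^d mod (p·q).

1475

d_p = d mod (p−1) = 1975 mod 36 = 31; d_q = d mod (q−1) = 55.
m₁ = c^(d_p) mod p: c ≡ 19 (mod 37), and 19^31 mod 37 = 32.
m₂ = c^(d_q) mod q: c ≡ 28 (mod 97), and 28^55 mod 97 = 20.
h = q_inv·(m₁ − m₂) mod p = 29·(32 − 20) mod 37 = 15.
m = m₂ + h·q = 20 + 15·97 = 1475.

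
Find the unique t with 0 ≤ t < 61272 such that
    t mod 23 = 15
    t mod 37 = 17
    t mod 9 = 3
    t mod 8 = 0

15816

From t ≡ 15 (mod 23) write t = 15 + 23s. Substituting into t ≡ 17 (mod 37) gives 23s ≡ 2 (mod 37), and since 23⁻¹ ≡ 29 (mod 37), s ≡ 21. Hence t ≡ 15 + 23·21 = 498 (mod 851).
From t ≡ 498 (mod 851) write t = 498 + 851s. Substituting into t ≡ 3 (mod 9) gives 851s ≡ 0 (mod 9), and since 5⁻¹ ≡ 2 (mod 9), s ≡ 0. Hence t ≡ 498 + 851·0 = 498 (mod 7659).
From t ≡ 498 (mod 7659) write t = 498 + 7659s. Substituting into t ≡ 0 (mod 8) gives 7659s ≡ 6 (mod 8), and since 3⁻¹ ≡ 3 (mod 8), s ≡ 2. Hence t ≡ 498 + 7659·2 = 15816 (mod 61272).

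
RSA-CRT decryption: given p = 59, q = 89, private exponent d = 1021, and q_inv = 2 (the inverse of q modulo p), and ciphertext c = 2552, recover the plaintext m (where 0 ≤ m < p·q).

d_p = d mod (p−1) = 1021 mod 58 = 35; d_q = d mod (q−1) = 53.
m₁ = c^(d_p) mod p: c ≡ 15 (mod 59), and 15^35 mod 59 = 26.
m₂ = c^(d_q) mod q: c ≡ 60 (mod 89), and 60^53 mod 89 = 27.
h = q_inv·(m₁ − m₂) mod p = 2·(26 − 27) mod 59 = 57.
m = m₂ + h·q = 27 + 57·89 = 5100.

5100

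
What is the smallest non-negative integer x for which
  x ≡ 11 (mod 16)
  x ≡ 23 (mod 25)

From x ≡ 11 (mod 16) write x = 11 + 16t. Substituting into x ≡ 23 (mod 25) gives 16t ≡ 12 (mod 25), and since 16⁻¹ ≡ 11 (mod 25), t ≡ 7. Hence x ≡ 11 + 16·7 = 123 (mod 400).

123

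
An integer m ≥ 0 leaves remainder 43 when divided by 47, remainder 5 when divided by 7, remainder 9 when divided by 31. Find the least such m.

8503

From m ≡ 43 (mod 47) write m = 43 + 47t. Substituting into m ≡ 5 (mod 7) gives 47t ≡ 4 (mod 7), and since 5⁻¹ ≡ 3 (mod 7), t ≡ 5. Hence m ≡ 43 + 47·5 = 278 (mod 329).
From m ≡ 278 (mod 329) write m = 278 + 329t. Substituting into m ≡ 9 (mod 31) gives 329t ≡ 10 (mod 31), and since 19⁻¹ ≡ 18 (mod 31), t ≡ 25. Hence m ≡ 278 + 329·25 = 8503 (mod 10199).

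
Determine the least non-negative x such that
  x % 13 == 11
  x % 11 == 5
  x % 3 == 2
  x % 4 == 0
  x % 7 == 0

11984

The moduli are pairwise coprime; N = 13·11·3·4·7 = 12012.
N/13 = 924; 924 ≡ 1 (mod 13), inverse 1.
N/11 = 1092; 1092 ≡ 3 (mod 11); 3·4 ≡ 1, so inverse 4.
N/3 = 4004; 4004 ≡ 2 (mod 3); 2·2 ≡ 1, so inverse 2.
N/4 = 3003; 3003 ≡ 3 (mod 4); 3·3 ≡ 1, so inverse 3.
N/7 = 1716; 1716 ≡ 1 (mod 7), inverse 1.
x ≡ 11·924·1 + 5·1092·4 + 2·4004·2 + 0·3003·3 + 0·1716·1 = 48020.
48020 mod 12012 = 11984.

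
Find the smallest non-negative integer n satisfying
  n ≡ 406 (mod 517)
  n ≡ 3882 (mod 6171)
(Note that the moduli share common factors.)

170499

Combine the congruences pairwise.
gcd(517, 6171) = 11 and 11 | (3882 − 406), so the pair is consistent; merging gives n ≡ 170499 (mod 290037), where 290037 = lcm(517, 6171).
The solution is unique modulo lcm(517, 6171) = 290037.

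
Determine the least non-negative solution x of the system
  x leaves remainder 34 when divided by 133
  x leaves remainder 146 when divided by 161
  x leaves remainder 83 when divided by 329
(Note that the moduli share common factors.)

Combine the congruences pairwise.
gcd(133, 161) = 7 and 7 | (146 − 34), so the pair is consistent; merging gives x ≡ 2561 (mod 3059), where 3059 = lcm(133, 161).
gcd(3059, 329) = 7 and 7 | (83 − 2561), so the pair is consistent; merging gives x ≡ 48446 (mod 143773), where 143773 = lcm(3059, 329).
The solution is unique modulo lcm(133, 161, 329) = 143773.

48446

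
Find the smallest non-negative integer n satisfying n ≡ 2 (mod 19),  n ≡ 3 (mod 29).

496

Combine the congruences pairwise.
From n ≡ 2 (mod 19) write n = 2 + 19t. Substituting into n ≡ 3 (mod 29) gives 19t ≡ 1 (mod 29), and since 19⁻¹ ≡ 26 (mod 29), t ≡ 26. Hence n ≡ 2 + 19·26 = 496 (mod 551).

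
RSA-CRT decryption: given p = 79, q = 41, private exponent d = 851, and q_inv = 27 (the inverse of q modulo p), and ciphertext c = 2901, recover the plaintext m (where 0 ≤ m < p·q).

d_p = d mod (p−1) = 851 mod 78 = 71; d_q = d mod (q−1) = 11.
m₁ = c^(d_p) mod p: c ≡ 57 (mod 79), and 57^71 mod 79 = 27.
m₂ = c^(d_q) mod q: c ≡ 31 (mod 41), and 31^11 mod 41 = 31.
h = q_inv·(m₁ − m₂) mod p = 27·(27 − 31) mod 79 = 50.
m = m₂ + h·q = 31 + 50·41 = 2081.

2081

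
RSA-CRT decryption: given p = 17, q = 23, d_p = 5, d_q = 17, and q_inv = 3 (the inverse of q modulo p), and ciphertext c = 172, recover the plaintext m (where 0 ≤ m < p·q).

m₁ = c^(d_p) mod p: c ≡ 2 (mod 17), and 2^5 mod 17 = 15.
m₂ = c^(d_q) mod q: c ≡ 11 (mod 23), and 11^17 mod 23 = 14.
h = q_inv·(m₁ − m₂) mod p = 3·(15 − 14) mod 17 = 3.
m = m₂ + h·q = 14 + 3·23 = 83.

83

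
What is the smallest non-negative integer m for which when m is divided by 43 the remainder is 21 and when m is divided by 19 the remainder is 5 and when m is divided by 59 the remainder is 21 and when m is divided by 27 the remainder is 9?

304461

Combine the congruences pairwise.
From m ≡ 21 (mod 43) write m = 21 + 43t. Substituting into m ≡ 5 (mod 19) gives 43t ≡ 3 (mod 19), and since 5⁻¹ ≡ 4 (mod 19), t ≡ 12. Hence m ≡ 21 + 43·12 = 537 (mod 817).
From m ≡ 537 (mod 817) write m = 537 + 817t. Substituting into m ≡ 21 (mod 59) gives 817t ≡ 15 (mod 59), and since 50⁻¹ ≡ 13 (mod 59), t ≡ 18. Hence m ≡ 537 + 817·18 = 15243 (mod 48203).
From m ≡ 15243 (mod 48203) write m = 15243 + 48203t. Substituting into m ≡ 9 (mod 27) gives 48203t ≡ 21 (mod 27), and since 8⁻¹ ≡ 17 (mod 27), t ≡ 6. Hence m ≡ 15243 + 48203·6 = 304461 (mod 1301481).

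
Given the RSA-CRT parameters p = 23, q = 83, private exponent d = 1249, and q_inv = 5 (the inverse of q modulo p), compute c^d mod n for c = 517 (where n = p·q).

1417

d_p = d mod (p−1) = 1249 mod 22 = 17; d_q = d mod (q−1) = 19.
m₁ = c^(d_p) mod p: c ≡ 11 (mod 23), and 11^17 mod 23 = 14.
m₂ = c^(d_q) mod q: c ≡ 19 (mod 83), and 19^19 mod 83 = 6.
h = q_inv·(m₁ − m₂) mod p = 5·(14 − 6) mod 23 = 17.
m = m₂ + h·q = 6 + 17·83 = 1417.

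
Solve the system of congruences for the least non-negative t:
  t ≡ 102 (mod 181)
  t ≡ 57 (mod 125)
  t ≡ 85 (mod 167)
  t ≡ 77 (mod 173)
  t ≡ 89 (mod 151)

68525388307

The moduli are pairwise coprime; N = 181·125·167·173·151 = 98702490125.
N/181 = 545317625; 545317625 ≡ 101 (mod 181); 101·138 ≡ 1, so inverse 138.
N/125 = 789619921; 789619921 ≡ 46 (mod 125); 46·106 ≡ 1, so inverse 106.
N/167 = 591032875; 591032875 ≡ 2 (mod 167); 2·84 ≡ 1, so inverse 84.
N/173 = 570534625; 570534625 ≡ 1 (mod 173), inverse 1.
N/151 = 653658875; 653658875 ≡ 109 (mod 151); 109·133 ≡ 1, so inverse 133.
t ≡ 102·545317625·138 + 57·789619921·106 + 85·591032875·84 + 77·570534625·1 + 89·653658875·133 = 24448040449182.
24448040449182 mod 98702490125 = 68525388307.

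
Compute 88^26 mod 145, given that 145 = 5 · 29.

59

Mod 5: 88 ≡ 3; by Fermat, exponent reduces to 26 mod 4 = 2; 3^2 ≡ 4 (mod 5).
Mod 29: 88 ≡ 1; 1^26 ≡ 1 (mod 29).
Combine by CRT: x ≡ 4 (mod 5), x ≡ 1 (mod 29) ⇒ x ≡ 59 (mod 145).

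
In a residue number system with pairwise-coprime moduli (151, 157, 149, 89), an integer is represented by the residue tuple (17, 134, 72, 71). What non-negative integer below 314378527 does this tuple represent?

180727387

The moduli are pairwise coprime; N = 151·157·149·89 = 314378527.
N/151 = 2081977; 2081977 ≡ 140 (mod 151); 140·96 ≡ 1, so inverse 96.
N/157 = 2002411; 2002411 ≡ 33 (mod 157); 33·138 ≡ 1, so inverse 138.
N/149 = 2109923; 2109923 ≡ 83 (mod 149); 83·79 ≡ 1, so inverse 79.
N/89 = 3532343; 3532343 ≡ 22 (mod 89); 22·85 ≡ 1, so inverse 85.
x ≡ 17·2081977·96 + 134·2002411·138 + 72·2109923·79 + 71·3532343·85 = 73745302705.
73745302705 mod 314378527 = 180727387.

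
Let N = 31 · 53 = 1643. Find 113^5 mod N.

1172

Mod 31: 113 ≡ 20; 20^5 ≡ 25 (mod 31).
Mod 53: 113 ≡ 7; 7^5 ≡ 6 (mod 53).
Combine by CRT: x ≡ 25 (mod 31), x ≡ 6 (mod 53) ⇒ x ≡ 1172 (mod 1643).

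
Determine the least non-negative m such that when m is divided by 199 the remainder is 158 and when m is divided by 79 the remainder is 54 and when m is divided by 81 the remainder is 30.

730488

From m ≡ 158 (mod 199) write m = 158 + 199t. Substituting into m ≡ 54 (mod 79) gives 199t ≡ 54 (mod 79), and since 41⁻¹ ≡ 27 (mod 79), t ≡ 36. Hence m ≡ 158 + 199·36 = 7322 (mod 15721).
From m ≡ 7322 (mod 15721) write m = 7322 + 15721t. Substituting into m ≡ 30 (mod 81) gives 15721t ≡ 79 (mod 81), and since 7⁻¹ ≡ 58 (mod 81), t ≡ 46. Hence m ≡ 7322 + 15721·46 = 730488 (mod 1273401).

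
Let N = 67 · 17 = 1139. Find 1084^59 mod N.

718

Mod 67: 1084 ≡ 12; 12^59 ≡ 48 (mod 67).
Mod 17: 1084 ≡ 13; by Fermat, exponent reduces to 59 mod 16 = 11; 13^11 ≡ 4 (mod 17).
Combine by CRT: x ≡ 48 (mod 67), x ≡ 4 (mod 17) ⇒ x ≡ 718 (mod 1139).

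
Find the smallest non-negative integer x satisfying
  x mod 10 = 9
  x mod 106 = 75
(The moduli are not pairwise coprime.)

gcd(10, 106) = 2 and 2 | (75 − 9), so the pair is consistent; merging gives x ≡ 499 (mod 530), where 530 = lcm(10, 106).
The solution is unique modulo lcm(10, 106) = 530.

499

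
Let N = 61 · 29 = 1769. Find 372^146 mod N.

Mod 61: 372 ≡ 6; by Fermat, exponent reduces to 146 mod 60 = 26; 6^26 ≡ 4 (mod 61).
Mod 29: 372 ≡ 24; by Fermat, exponent reduces to 146 mod 28 = 6; 24^6 ≡ 23 (mod 29).
Combine by CRT: x ≡ 4 (mod 61), x ≡ 23 (mod 29) ⇒ x ≡ 980 (mod 1769).

980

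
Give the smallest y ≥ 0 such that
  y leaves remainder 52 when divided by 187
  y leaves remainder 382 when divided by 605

987

Combine the congruences pairwise.
gcd(187, 605) = 11 and 11 | (382 − 52), so the pair is consistent; merging gives y ≡ 987 (mod 10285), where 10285 = lcm(187, 605).
The solution is unique modulo lcm(187, 605) = 10285.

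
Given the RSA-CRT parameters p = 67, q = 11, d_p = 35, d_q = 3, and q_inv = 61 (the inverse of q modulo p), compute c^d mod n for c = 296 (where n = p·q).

87

m₁ = c^(d_p) mod p: c ≡ 28 (mod 67), and 28^35 mod 67 = 20.
m₂ = c^(d_q) mod q: c ≡ 10 (mod 11), and 10^3 mod 11 = 10.
h = q_inv·(m₁ − m₂) mod p = 61·(20 − 10) mod 67 = 7.
m = m₂ + h·q = 10 + 7·11 = 87.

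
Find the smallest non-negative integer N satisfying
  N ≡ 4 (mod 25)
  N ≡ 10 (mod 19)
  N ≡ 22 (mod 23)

10004

From N ≡ 4 (mod 25) write N = 4 + 25t. Substituting into N ≡ 10 (mod 19) gives 25t ≡ 6 (mod 19), and since 6⁻¹ ≡ 16 (mod 19), t ≡ 1. Hence N ≡ 4 + 25·1 = 29 (mod 475).
From N ≡ 29 (mod 475) write N = 29 + 475t. Substituting into N ≡ 22 (mod 23) gives 475t ≡ 16 (mod 23), and since 15⁻¹ ≡ 20 (mod 23), t ≡ 21. Hence N ≡ 29 + 475·21 = 10004 (mod 10925).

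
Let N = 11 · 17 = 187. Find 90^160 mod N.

1

Mod 11: 90 ≡ 2; since 10 | 160, by Fermat 2^160 ≡ 1 (mod 11).
Mod 17: 90 ≡ 5; since 16 | 160, by Fermat 5^160 ≡ 1 (mod 17).
Combine by CRT: x ≡ 1 (mod 11), x ≡ 1 (mod 17) ⇒ x ≡ 1 (mod 187).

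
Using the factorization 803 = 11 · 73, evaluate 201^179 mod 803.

4

Mod 11: 201 ≡ 3; by Fermat, exponent reduces to 179 mod 10 = 9; 3^9 ≡ 4 (mod 11).
Mod 73: 201 ≡ 55; by Fermat, exponent reduces to 179 mod 72 = 35; 55^35 ≡ 4 (mod 73).
Combine by CRT: x ≡ 4 (mod 11), x ≡ 4 (mod 73) ⇒ x ≡ 4 (mod 803).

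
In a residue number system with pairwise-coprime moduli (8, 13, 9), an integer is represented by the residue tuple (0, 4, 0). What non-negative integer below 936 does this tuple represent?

576

The moduli are pairwise coprime; N = 8·13·9 = 936.
N/8 = 117; 117 ≡ 5 (mod 8); 5·5 ≡ 1, so inverse 5.
N/13 = 72; 72 ≡ 7 (mod 13); 7·2 ≡ 1, so inverse 2.
N/9 = 104; 104 ≡ 5 (mod 9); 5·2 ≡ 1, so inverse 2.
x ≡ 0·117·5 + 4·72·2 + 0·104·2 = 576.
576 mod 936 = 576.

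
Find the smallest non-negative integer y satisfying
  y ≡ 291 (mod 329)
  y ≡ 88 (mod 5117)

gcd(329, 5117) = 7 and 7 | (88 − 291), so the pair is consistent; merging gives y ≡ 107545 (mod 240499), where 240499 = lcm(329, 5117).
The solution is unique modulo lcm(329, 5117) = 240499.

107545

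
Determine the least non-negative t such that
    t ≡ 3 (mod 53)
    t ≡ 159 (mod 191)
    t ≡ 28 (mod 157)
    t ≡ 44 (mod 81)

38865221

From t ≡ 3 (mod 53) write t = 3 + 53s. Substituting into t ≡ 159 (mod 191) gives 53s ≡ 156 (mod 191), and since 53⁻¹ ≡ 173 (mod 191), s ≡ 57. Hence t ≡ 3 + 53·57 = 3024 (mod 10123).
From t ≡ 3024 (mod 10123) write t = 3024 + 10123s. Substituting into t ≡ 28 (mod 157) gives 10123s ≡ 144 (mod 157), and since 75⁻¹ ≡ 67 (mod 157), s ≡ 71. Hence t ≡ 3024 + 10123·71 = 721757 (mod 1589311).
From t ≡ 721757 (mod 1589311) write t = 721757 + 1589311s. Substituting into t ≡ 44 (mod 81) gives 1589311s ≡ 78 (mod 81), and since 10⁻¹ ≡ 73 (mod 81), s ≡ 24. Hence t ≡ 721757 + 1589311·24 = 38865221 (mod 128734191).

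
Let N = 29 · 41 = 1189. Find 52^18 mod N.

Mod 29: 52 ≡ 23; 23^18 ≡ 20 (mod 29).
Mod 41: 52 ≡ 11; 11^18 ≡ 21 (mod 41).
Combine by CRT: x ≡ 20 (mod 29), x ≡ 21 (mod 41) ⇒ x ≡ 513 (mod 1189).

513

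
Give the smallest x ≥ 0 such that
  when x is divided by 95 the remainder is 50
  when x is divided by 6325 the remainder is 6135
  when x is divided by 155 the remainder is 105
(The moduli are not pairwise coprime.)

2846060

gcd(95, 6325) = 5 and 5 | (6135 − 50), so the pair is consistent; merging gives x ≡ 82035 (mod 120175), where 120175 = lcm(95, 6325).
gcd(120175, 155) = 5 and 5 | (105 − 82035), so the pair is consistent; merging gives x ≡ 2846060 (mod 3725425), where 3725425 = lcm(120175, 155).
The solution is unique modulo lcm(95, 6325, 155) = 3725425.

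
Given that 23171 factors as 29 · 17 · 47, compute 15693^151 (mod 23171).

10532

Mod 29: 15693 ≡ 4; by Fermat, exponent reduces to 151 mod 28 = 11; 4^11 ≡ 5 (mod 29).
Mod 17: 15693 ≡ 2; by Fermat, exponent reduces to 151 mod 16 = 7; 2^7 ≡ 9 (mod 17).
Mod 47: 15693 ≡ 42; by Fermat, exponent reduces to 151 mod 46 = 13; 42^13 ≡ 4 (mod 47).
Combine by CRT: x ≡ 5 (mod 29), x ≡ 9 (mod 17), x ≡ 4 (mod 47) ⇒ x ≡ 10532 (mod 23171).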